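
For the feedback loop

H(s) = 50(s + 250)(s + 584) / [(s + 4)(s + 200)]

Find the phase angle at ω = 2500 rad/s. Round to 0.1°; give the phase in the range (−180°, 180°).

At s = jω = j2500:
zero (s+250): 250 + j2500 → |·| = √(250²+2500²) = √6312500 ≈ 2512.5, ∠ = arctan(2500/250) ≈ 84.29°
zero (s+584): 584 + j2500 → |·| = √(584²+2500²) = √6591056 ≈ 2567.3, ∠ = arctan(2500/584) ≈ 76.85°
pole (s+4): 4 + j2500 → |·| = √(4²+2500²) = √6250016 ≈ 2500, ∠ = arctan(2500/4) ≈ 89.91°
pole (s+200): 200 + j2500 → |·| = √(200²+2500²) = √6290000 ≈ 2508, ∠ = arctan(2500/200) ≈ 85.43°
∠H = 161.14° − 175.34° = -14.20°

-14.2°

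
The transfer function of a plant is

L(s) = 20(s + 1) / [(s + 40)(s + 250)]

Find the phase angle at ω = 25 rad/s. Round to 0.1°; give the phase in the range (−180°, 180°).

At s = jω = j25:
zero (s+1): 1 + j25 → |·| = √(1²+25²) = √626 ≈ 25.02, ∠ = arctan(25/1) ≈ 87.71°
pole (s+40): 40 + j25 → |·| = √(40²+25²) = √2225 ≈ 47.17, ∠ = arctan(25/40) ≈ 32.01°
pole (s+250): 250 + j25 → |·| = √(250²+25²) = √63125 ≈ 251.25, ∠ = arctan(25/250) ≈ 5.71°
∠L = 87.71° − 37.72° = 49.99°

50.0°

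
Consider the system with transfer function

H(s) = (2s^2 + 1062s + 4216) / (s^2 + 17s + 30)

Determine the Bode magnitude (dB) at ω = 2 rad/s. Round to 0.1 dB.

40.8 dB

Substitute s = j2:
Numerator: 2(j2)^2 + 1062(j2) + 4216 = 4208 + j2124
Denominator: (j2)^2 + 17(j2) + 30 = 26 + j34
|N| = √(4208² + 2124²) ≈ 4713.7, ∠N ≈ 26.78°
|D| = √(26² + 34²) ≈ 42.802, ∠D ≈ 52.59°
|H| = 4713.7 / 42.802 ≈ 110.13
Gain = 20 log₁₀(110.13) ≈ 40.84 dB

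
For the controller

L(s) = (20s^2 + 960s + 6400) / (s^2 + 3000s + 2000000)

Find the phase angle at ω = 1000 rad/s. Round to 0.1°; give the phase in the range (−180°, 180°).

105.7°

Substitute s = j1000:
Numerator: 20(j1000)^2 + 960(j1000) + 6400 = -19993600 + j960000
Denominator: (j1000)^2 + 3000(j1000) + 2000000 = 1000000 + j3000000
|N| = √(19993600² + 960000²) ≈ 2.0017e+07, ∠N ≈ 177.25°
|D| = √(1000000² + 3000000²) ≈ 3.1623e+06, ∠D ≈ 71.57°
∠L = 177.25° − 71.57° = 105.68°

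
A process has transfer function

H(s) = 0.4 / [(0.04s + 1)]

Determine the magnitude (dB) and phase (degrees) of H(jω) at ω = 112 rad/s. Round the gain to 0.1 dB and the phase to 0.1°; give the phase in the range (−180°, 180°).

-21.2 dB, -77.4°

At ω = 112 rad/s:
pole (1 + j112·0.04) = 1 + j4.48 → |·| ≈ 4.5903, ∠ ≈ 77.42°
|H| = 0.4 · 1 / (4.5903) ≈ 0.08714
Gain = 20 log₁₀(0.08714) ≈ -21.20 dB
∠H = (0°) − (77.42°) = -77.42°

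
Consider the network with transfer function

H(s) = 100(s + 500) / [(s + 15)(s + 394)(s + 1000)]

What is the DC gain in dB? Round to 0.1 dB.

-41.5 dB

H(0) = 100·500 / (15·394·1000) ≈ 0.0084602
20 log₁₀(0.0084602) ≈ -41.45 dB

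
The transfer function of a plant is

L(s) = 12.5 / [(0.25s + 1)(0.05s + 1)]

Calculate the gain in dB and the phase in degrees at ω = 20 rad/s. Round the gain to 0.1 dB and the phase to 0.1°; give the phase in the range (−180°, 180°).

At ω = 20 rad/s:
pole (1 + j20·0.25) = 1 + j5 → |·| ≈ 5.099, ∠ ≈ 78.69°
pole (1 + j20·0.05) = 1 + j1 → |·| ≈ 1.4142, ∠ ≈ 45.00°
|L| = 12.5 · 1 / (5.099 · 1.4142) ≈ 1.7335
Gain = 20 log₁₀(1.7335) ≈ 4.78 dB
∠L = (0°) − (78.69° + 45.00°) = -123.69°

4.8 dB, -123.7°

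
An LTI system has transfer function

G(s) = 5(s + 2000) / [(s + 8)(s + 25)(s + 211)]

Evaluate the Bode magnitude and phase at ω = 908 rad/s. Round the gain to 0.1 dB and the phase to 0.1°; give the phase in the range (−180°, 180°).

At s = jω = j908:
zero (s+2000): 2000 + j908 → |·| = √(2000²+908²) = √4824464 ≈ 2196.5, ∠ = arctan(908/2000) ≈ 24.42°
pole (s+8): 8 + j908 → |·| = √(8²+908²) = √824528 ≈ 908.04, ∠ = arctan(908/8) ≈ 89.50°
pole (s+25): 25 + j908 → |·| = √(25²+908²) = √825089 ≈ 908.34, ∠ = arctan(908/25) ≈ 88.42°
pole (s+211): 211 + j908 → |·| = √(211²+908²) = √868985 ≈ 932.19, ∠ = arctan(908/211) ≈ 76.92°
|G| = 5 · 2196.5 / 7.6888e+08 ≈ 1.4284e-05
Gain = 20 log₁₀(1.4284e-05) ≈ -96.90 dB
∠G = 24.42° − 254.84° = -230.42° ≡ 129.58° (principal value)

-96.9 dB, 129.6°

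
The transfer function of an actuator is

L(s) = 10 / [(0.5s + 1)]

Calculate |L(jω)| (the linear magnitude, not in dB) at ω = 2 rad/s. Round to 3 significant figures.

At ω = 2 rad/s:
pole (1 + j2·0.5) = 1 + j1 → |·| ≈ 1.4142, ∠ ≈ 45.00°
|L| = 10 · 1 / (1.4142) ≈ 7.0711

7.07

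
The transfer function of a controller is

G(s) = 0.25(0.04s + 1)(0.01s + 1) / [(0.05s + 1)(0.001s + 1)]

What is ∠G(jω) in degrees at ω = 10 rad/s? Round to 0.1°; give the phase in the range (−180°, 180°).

At ω = 10 rad/s:
zero (1 + j10·0.04) = 1 + j0.4 → |·| ≈ 1.077, ∠ ≈ 21.80°
zero (1 + j10·0.01) = 1 + j0.1 → |·| ≈ 1.005, ∠ ≈ 5.71°
pole (1 + j10·0.05) = 1 + j0.5 → |·| ≈ 1.118, ∠ ≈ 26.57°
pole (1 + j10·0.001) = 1 + j0.01 → |·| ≈ 1, ∠ ≈ 0.57°
∠G = (21.80° + 5.71°) − (26.57° + 0.57°) = 0.37°

0.4°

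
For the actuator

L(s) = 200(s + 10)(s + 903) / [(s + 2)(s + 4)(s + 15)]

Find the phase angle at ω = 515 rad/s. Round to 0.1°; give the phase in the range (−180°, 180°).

-149.1°

At s = jω = j515:
zero (s+10): 10 + j515 → |·| = √(10²+515²) = √265325 ≈ 515.1, ∠ = arctan(515/10) ≈ 88.89°
zero (s+903): 903 + j515 → |·| = √(903²+515²) = √1080634 ≈ 1039.5, ∠ = arctan(515/903) ≈ 29.70°
pole (s+2): 2 + j515 → |·| = √(2²+515²) = √265229 ≈ 515, ∠ = arctan(515/2) ≈ 89.78°
pole (s+4): 4 + j515 → |·| = √(4²+515²) = √265241 ≈ 515.02, ∠ = arctan(515/4) ≈ 89.55°
pole (s+15): 15 + j515 → |·| = √(15²+515²) = √265450 ≈ 515.22, ∠ = arctan(515/15) ≈ 88.33°
∠L = 118.59° − 267.66° = -149.07°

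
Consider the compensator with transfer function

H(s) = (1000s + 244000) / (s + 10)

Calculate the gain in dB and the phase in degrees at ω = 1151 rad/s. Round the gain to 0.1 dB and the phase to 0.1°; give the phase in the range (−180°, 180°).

Substitute s = j1151:
Numerator: 1000(j1151) + 244000 = 244000 + j1151000
Denominator: (j1151) + 10 = 10 + j1151
|N| = √(244000² + 1151000²) ≈ 1.1766e+06, ∠N ≈ 78.03°
|D| = √(10² + 1151²) ≈ 1151, ∠D ≈ 89.50°
|H| = 1.1766e+06 / 1151 ≈ 1022.2
Gain = 20 log₁₀(1022.2) ≈ 60.19 dB
∠H = 78.03° − 89.50° = -11.47°

60.2 dB, -11.5°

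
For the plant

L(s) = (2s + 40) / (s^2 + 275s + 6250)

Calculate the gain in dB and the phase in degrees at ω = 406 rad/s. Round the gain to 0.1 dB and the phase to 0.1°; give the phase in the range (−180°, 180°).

Substitute s = j406:
Numerator: 2(j406) + 40 = 40 + j812
Denominator: (j406)^2 + 275(j406) + 6250 = -158586 + j111650
|N| = √(40² + 812²) ≈ 812.98, ∠N ≈ 87.18°
|D| = √(158586² + 111650²) ≈ 1.9395e+05, ∠D ≈ 144.85°
|L| = 812.98 / 1.9395e+05 ≈ 0.0041917
Gain = 20 log₁₀(0.0041917) ≈ -47.55 dB
∠L = 87.18° − 144.85° = -57.67°

-47.6 dB, -57.7°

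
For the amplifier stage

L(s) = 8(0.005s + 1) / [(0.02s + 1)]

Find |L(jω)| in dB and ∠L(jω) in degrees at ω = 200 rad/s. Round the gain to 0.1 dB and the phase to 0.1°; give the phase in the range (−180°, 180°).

At ω = 200 rad/s:
zero (1 + j200·0.005) = 1 + j1 → |·| ≈ 1.4142, ∠ ≈ 45.00°
pole (1 + j200·0.02) = 1 + j4 → |·| ≈ 4.1231, ∠ ≈ 75.96°
|L| = 8 · 1.4142 / (4.1231) ≈ 2.744
Gain = 20 log₁₀(2.744) ≈ 8.77 dB
∠L = (45.00°) − (75.96°) = -30.96°

8.8 dB, -31.0°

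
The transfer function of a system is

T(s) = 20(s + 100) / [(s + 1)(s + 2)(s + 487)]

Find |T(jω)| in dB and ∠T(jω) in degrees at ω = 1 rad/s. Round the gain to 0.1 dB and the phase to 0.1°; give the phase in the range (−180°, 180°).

2.3 dB, -71.1°

At s = jω = j1:
zero (s+100): 100 + j1 → |·| = √(100²+1²) = √10001 ≈ 100, ∠ = arctan(1/100) ≈ 0.57°
pole (s+1): 1 + j1 → |·| = √(1²+1²) = √2 ≈ 1.4142, ∠ = arctan(1/1) ≈ 45.00°
pole (s+2): 2 + j1 → |·| = √(2²+1²) = √5 ≈ 2.2361, ∠ = arctan(1/2) ≈ 26.57°
pole (s+487): 487 + j1 → |·| = √(487²+1²) = √237170 ≈ 487, ∠ = arctan(1/487) ≈ 0.12°
|T| = 20 · 100 / 1540 ≈ 1.2987
Gain = 20 log₁₀(1.2987) ≈ 2.27 dB
∠T = 0.57° − 71.69° = -71.12°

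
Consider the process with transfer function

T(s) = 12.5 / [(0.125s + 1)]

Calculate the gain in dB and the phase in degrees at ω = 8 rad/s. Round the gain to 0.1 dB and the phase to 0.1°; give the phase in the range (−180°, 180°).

At ω = 8 rad/s:
pole (1 + j8·0.125) = 1 + j1 → |·| ≈ 1.4142, ∠ ≈ 45.00°
|T| = 12.5 · 1 / (1.4142) ≈ 8.8389
Gain = 20 log₁₀(8.8389) ≈ 18.93 dB
∠T = (0°) − (45.00°) = -45.00°

18.9 dB, -45.0°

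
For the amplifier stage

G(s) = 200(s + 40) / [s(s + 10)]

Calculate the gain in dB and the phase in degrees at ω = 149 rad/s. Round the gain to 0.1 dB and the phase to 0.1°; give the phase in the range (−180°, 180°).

At s = jω = j149:
zero (s+40): 40 + j149 → |·| = √(40²+149²) = √23801 ≈ 154.28, ∠ = arctan(149/40) ≈ 74.97°
pole (s+10): 10 + j149 → |·| = √(10²+149²) = √22301 ≈ 149.34, ∠ = arctan(149/10) ≈ 86.16°
pole at origin: |s| = 149, ∠ = 90.00° (in denominator)
|G| = 200 · 154.28 / 22252 ≈ 1.3867
Gain = 20 log₁₀(1.3867) ≈ 2.84 dB
∠G = 74.97° − 176.16° = -101.19°

2.8 dB, -101.2°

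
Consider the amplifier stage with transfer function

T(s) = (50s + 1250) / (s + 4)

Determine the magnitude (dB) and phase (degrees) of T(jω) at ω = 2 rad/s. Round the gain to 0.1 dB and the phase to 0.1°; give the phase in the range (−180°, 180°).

Substitute s = j2:
Numerator: 50(j2) + 1250 = 1250 + j100
Denominator: (j2) + 4 = 4 + j2
|N| = √(1250² + 100²) ≈ 1254, ∠N ≈ 4.57°
|D| = √(4² + 2²) ≈ 4.4721, ∠D ≈ 26.57°
|T| = 1254 / 4.4721 ≈ 280.41
Gain = 20 log₁₀(280.41) ≈ 48.96 dB
∠T = 4.57° − 26.57° = -22.00°

49.0 dB, -22.0°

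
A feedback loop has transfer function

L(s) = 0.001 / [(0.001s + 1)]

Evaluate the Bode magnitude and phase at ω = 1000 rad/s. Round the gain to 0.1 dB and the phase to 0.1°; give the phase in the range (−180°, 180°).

At ω = 1000 rad/s:
pole (1 + j1000·0.001) = 1 + j1 → |·| ≈ 1.4142, ∠ ≈ 45.00°
|L| = 0.001 · 1 / (1.4142) ≈ 0.00070711
Gain = 20 log₁₀(0.00070711) ≈ -63.01 dB
∠L = (0°) − (45.00°) = -45.00°

-63.0 dB, -45.0°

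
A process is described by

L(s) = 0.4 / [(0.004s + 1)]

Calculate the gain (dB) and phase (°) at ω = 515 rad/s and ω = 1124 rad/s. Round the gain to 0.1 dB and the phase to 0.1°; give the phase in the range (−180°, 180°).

ω = 515: -15.2 dB, -64.1°; ω = 1124: -21.2 dB, -77.5°

At ω = 515 rad/s:
pole (1 + j515·0.004) = 1 + j2.06 → |·| ≈ 2.2899, ∠ ≈ 64.11°
|L| = 0.4 · 1 / (2.2899) ≈ 0.17468
Gain = 20 log₁₀(0.17468) ≈ -15.16 dB
∠L = (0°) − (64.11°) = -64.11°

At ω = 1124 rad/s:
pole (1 + j1124·0.004) = 1 + j4.496 → |·| ≈ 4.6059, ∠ ≈ 77.46°
|L| = 0.4 · 1 / (4.6059) ≈ 0.086845
Gain = 20 log₁₀(0.086845) ≈ -21.23 dB
∠L = (0°) − (77.46°) = -77.46°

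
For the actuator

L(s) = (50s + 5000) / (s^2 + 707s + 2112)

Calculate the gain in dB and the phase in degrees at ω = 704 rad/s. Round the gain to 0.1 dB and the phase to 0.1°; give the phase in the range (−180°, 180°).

-25.9 dB, -52.8°

Substitute s = j704:
Numerator: 50(j704) + 5000 = 5000 + j35200
Denominator: (j704)^2 + 707(j704) + 2112 = -493504 + j497728
|N| = √(5000² + 35200²) ≈ 35553, ∠N ≈ 81.92°
|D| = √(493504² + 497728²) ≈ 7.0091e+05, ∠D ≈ 134.76°
|L| = 35553 / 7.0091e+05 ≈ 0.050724
Gain = 20 log₁₀(0.050724) ≈ -25.90 dB
∠L = 81.92° − 134.76° = -52.84°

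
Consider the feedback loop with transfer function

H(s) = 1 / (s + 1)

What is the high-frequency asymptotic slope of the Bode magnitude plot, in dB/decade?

Each pole contributes −20 dB/decade at high frequency; each zero contributes +20 dB/decade.
Net: 0 zero(s) − 1 pole(s) → -20 dB/decade.

-20 dB/decade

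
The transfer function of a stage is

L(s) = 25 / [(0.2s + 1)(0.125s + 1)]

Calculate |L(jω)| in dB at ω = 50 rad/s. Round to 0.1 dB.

-8.1 dB

At ω = 50 rad/s:
pole (1 + j50·0.2) = 1 + j10 → |·| ≈ 10.05, ∠ ≈ 84.29°
pole (1 + j50·0.125) = 1 + j6.25 → |·| ≈ 6.3295, ∠ ≈ 80.91°
|L| = 25 · 1 / (10.05 · 6.3295) ≈ 0.39301
Gain = 20 log₁₀(0.39301) ≈ -8.11 dB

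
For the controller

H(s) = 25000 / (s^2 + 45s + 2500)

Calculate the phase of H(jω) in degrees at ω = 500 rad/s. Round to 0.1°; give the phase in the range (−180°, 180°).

At s = jω = j500:
quadratic: (j500)² + 45·j500 + 2500 = -247500 + j22500 → |·| ≈ 2.4852e+05, ∠ ≈ 174.81°
∠H = 0.00° − 174.81° = -174.81°

-174.8°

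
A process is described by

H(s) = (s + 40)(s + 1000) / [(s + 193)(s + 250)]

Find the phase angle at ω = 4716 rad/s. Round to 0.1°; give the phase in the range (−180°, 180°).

At s = jω = j4716:
zero (s+40): 40 + j4716 → |·| = √(40²+4716²) = √22242256 ≈ 4716.2, ∠ = arctan(4716/40) ≈ 89.51°
zero (s+1000): 1000 + j4716 → |·| = √(1000²+4716²) = √23240656 ≈ 4820.9, ∠ = arctan(4716/1000) ≈ 78.03°
pole (s+193): 193 + j4716 → |·| = √(193²+4716²) = √22277905 ≈ 4719.9, ∠ = arctan(4716/193) ≈ 87.66°
pole (s+250): 250 + j4716 → |·| = √(250²+4716²) = √22303156 ≈ 4722.6, ∠ = arctan(4716/250) ≈ 86.97°
∠H = 167.54° − 174.63° = -7.09°

-7.1°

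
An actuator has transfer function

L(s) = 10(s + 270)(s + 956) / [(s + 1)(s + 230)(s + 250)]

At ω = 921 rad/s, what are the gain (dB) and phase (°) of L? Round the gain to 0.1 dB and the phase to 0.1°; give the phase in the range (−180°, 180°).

-36.3 dB, -123.1°

At s = jω = j921:
zero (s+270): 270 + j921 → |·| = √(270²+921²) = √921141 ≈ 959.76, ∠ = arctan(921/270) ≈ 73.66°
zero (s+956): 956 + j921 → |·| = √(956²+921²) = √1762177 ≈ 1327.5, ∠ = arctan(921/956) ≈ 43.93°
pole (s+1): 1 + j921 → |·| = √(1²+921²) = √848242 ≈ 921, ∠ = arctan(921/1) ≈ 89.94°
pole (s+230): 230 + j921 → |·| = √(230²+921²) = √901141 ≈ 949.28, ∠ = arctan(921/230) ≈ 75.98°
pole (s+250): 250 + j921 → |·| = √(250²+921²) = √910741 ≈ 954.33, ∠ = arctan(921/250) ≈ 74.81°
|L| = 10 · 1.2741e+06 / 8.3436e+08 ≈ 0.01527
Gain = 20 log₁₀(0.01527) ≈ -36.32 dB
∠L = 117.59° − 240.73° = -123.14°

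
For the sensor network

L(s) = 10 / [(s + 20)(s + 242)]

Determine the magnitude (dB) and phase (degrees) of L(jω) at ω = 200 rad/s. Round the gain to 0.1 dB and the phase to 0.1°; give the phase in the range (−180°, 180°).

-76.0 dB, -123.9°

At s = jω = j200:
pole (s+20): 20 + j200 → |·| = √(20²+200²) = √40400 ≈ 201, ∠ = arctan(200/20) ≈ 84.29°
pole (s+242): 242 + j200 → |·| = √(242²+200²) = √98564 ≈ 313.95, ∠ = arctan(200/242) ≈ 39.57°
|L| = 10 / 63104 ≈ 0.00015847
Gain = 20 log₁₀(0.00015847) ≈ -76.00 dB
∠L = 0.00° − 123.86° = -123.86°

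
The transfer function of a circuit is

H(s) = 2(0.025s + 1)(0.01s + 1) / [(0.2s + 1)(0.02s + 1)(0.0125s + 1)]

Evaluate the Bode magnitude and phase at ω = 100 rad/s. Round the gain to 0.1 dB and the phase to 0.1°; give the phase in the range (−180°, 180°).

-19.5 dB, -88.7°

At ω = 100 rad/s:
zero (1 + j100·0.025) = 1 + j2.5 → |·| ≈ 2.6926, ∠ ≈ 68.20°
zero (1 + j100·0.01) = 1 + j1 → |·| ≈ 1.4142, ∠ ≈ 45.00°
pole (1 + j100·0.2) = 1 + j20 → |·| ≈ 20.025, ∠ ≈ 87.14°
pole (1 + j100·0.02) = 1 + j2 → |·| ≈ 2.2361, ∠ ≈ 63.43°
pole (1 + j100·0.0125) = 1 + j1.25 → |·| ≈ 1.6008, ∠ ≈ 51.34°
|H| = 2 · 2.6926 · 1.4142 / (20.025 · 2.2361 · 1.6008) ≈ 0.10625
Gain = 20 log₁₀(0.10625) ≈ -19.47 dB
∠H = (68.20° + 45.00°) − (87.14° + 63.43° + 51.34°) = -88.71°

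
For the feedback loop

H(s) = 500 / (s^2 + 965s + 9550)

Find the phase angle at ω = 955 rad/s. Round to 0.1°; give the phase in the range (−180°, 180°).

Substitute s = j955:
Numerator: 500 = 500 + j0
Denominator: (j955)^2 + 965(j955) + 9550 = -902475 + j921575
|N| = √(500² + 0²) ≈ 500, ∠N ≈ 0.00°
|D| = √(902475² + 921575²) ≈ 1.2899e+06, ∠D ≈ 134.40°
∠H = 0.00° − 134.40° = -134.40°

-134.4°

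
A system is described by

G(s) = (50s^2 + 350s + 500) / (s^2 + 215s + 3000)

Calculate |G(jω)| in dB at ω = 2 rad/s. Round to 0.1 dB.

Substitute s = j2:
Numerator: 50(j2)^2 + 350(j2) + 500 = 300 + j700
Denominator: (j2)^2 + 215(j2) + 3000 = 2996 + j430
|N| = √(300² + 700²) ≈ 761.58, ∠N ≈ 66.80°
|D| = √(2996² + 430²) ≈ 3026.7, ∠D ≈ 8.17°
|G| = 761.58 / 3026.7 ≈ 0.25162
Gain = 20 log₁₀(0.25162) ≈ -11.99 dB

-12.0 dB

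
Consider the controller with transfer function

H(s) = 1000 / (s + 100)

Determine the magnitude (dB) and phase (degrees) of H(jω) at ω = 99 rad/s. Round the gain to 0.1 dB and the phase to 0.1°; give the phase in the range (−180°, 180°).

17.0 dB, -44.7°

Substitute s = j99:
Numerator: 1000 = 1000 + j0
Denominator: (j99) + 100 = 100 + j99
|N| = √(1000² + 0²) ≈ 1000, ∠N ≈ 0.00°
|D| = √(100² + 99²) ≈ 140.72, ∠D ≈ 44.71°
|H| = 1000 / 140.72 ≈ 7.1063
Gain = 20 log₁₀(7.1063) ≈ 17.03 dB
∠H = 0.00° − 44.71° = -44.71°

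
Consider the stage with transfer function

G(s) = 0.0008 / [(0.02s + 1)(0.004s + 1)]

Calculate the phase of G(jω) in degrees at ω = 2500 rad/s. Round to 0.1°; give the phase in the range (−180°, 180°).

-173.1°

At ω = 2500 rad/s:
pole (1 + j2500·0.02) = 1 + j50 → |·| ≈ 50.01, ∠ ≈ 88.85°
pole (1 + j2500·0.004) = 1 + j10 → |·| ≈ 10.05, ∠ ≈ 84.29°
∠G = (0°) − (88.85° + 84.29°) = -173.14°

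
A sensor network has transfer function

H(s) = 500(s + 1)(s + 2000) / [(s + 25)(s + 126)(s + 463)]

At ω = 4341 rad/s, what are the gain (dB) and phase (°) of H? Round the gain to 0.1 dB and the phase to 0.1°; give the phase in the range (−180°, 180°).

At s = jω = j4341:
zero (s+1): 1 + j4341 → |·| = √(1²+4341²) = √18844282 ≈ 4341, ∠ = arctan(4341/1) ≈ 89.99°
zero (s+2000): 2000 + j4341 → |·| = √(2000²+4341²) = √22844281 ≈ 4779.6, ∠ = arctan(4341/2000) ≈ 65.26°
pole (s+25): 25 + j4341 → |·| = √(25²+4341²) = √18844906 ≈ 4341.1, ∠ = arctan(4341/25) ≈ 89.67°
pole (s+126): 126 + j4341 → |·| = √(126²+4341²) = √18860157 ≈ 4342.8, ∠ = arctan(4341/126) ≈ 88.34°
pole (s+463): 463 + j4341 → |·| = √(463²+4341²) = √19058650 ≈ 4365.6, ∠ = arctan(4341/463) ≈ 83.91°
|H| = 500 · 2.0748e+07 / 8.2303e+10 ≈ 0.12605
Gain = 20 log₁₀(0.12605) ≈ -17.99 dB
∠H = 155.25° − 261.92° = -106.67°

-18.0 dB, -106.7°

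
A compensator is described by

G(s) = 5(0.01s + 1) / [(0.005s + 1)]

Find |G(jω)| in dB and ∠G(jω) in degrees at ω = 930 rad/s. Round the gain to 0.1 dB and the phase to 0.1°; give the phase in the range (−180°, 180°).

At ω = 930 rad/s:
zero (1 + j930·0.01) = 1 + j9.3 → |·| ≈ 9.3536, ∠ ≈ 83.86°
pole (1 + j930·0.005) = 1 + j4.65 → |·| ≈ 4.7563, ∠ ≈ 77.86°
|G| = 5 · 9.3536 / (4.7563) ≈ 9.8329
Gain = 20 log₁₀(9.8329) ≈ 19.85 dB
∠G = (83.86°) − (77.86°) = 6.00°

19.9 dB, 6.0°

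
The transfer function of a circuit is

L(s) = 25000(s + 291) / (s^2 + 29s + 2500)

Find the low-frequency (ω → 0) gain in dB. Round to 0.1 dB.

L(0) = 25000·291 / 2500 = 2910
20 log₁₀(2910) ≈ 69.28 dB

69.3 dB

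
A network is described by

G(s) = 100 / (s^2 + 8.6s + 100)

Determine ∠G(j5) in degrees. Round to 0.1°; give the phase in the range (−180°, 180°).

-29.8°

At s = jω = j5:
quadratic: (j5)² + 8.6·j5 + 100 = 75 + j43 → |·| ≈ 86.452, ∠ ≈ 29.83°
∠G = 0.00° − 29.83° = -29.83°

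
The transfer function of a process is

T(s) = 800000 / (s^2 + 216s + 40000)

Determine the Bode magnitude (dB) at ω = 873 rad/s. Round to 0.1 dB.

0.6 dB

At s = jω = j873:
quadratic: (j873)² + 216·j873 + 40000 = -722129 + j188568 → |·| ≈ 7.4634e+05, ∠ ≈ 165.37°
|T| = 800000 / 7.4634e+05 ≈ 1.0719
Gain = 20 log₁₀(1.0719) ≈ 0.60 dB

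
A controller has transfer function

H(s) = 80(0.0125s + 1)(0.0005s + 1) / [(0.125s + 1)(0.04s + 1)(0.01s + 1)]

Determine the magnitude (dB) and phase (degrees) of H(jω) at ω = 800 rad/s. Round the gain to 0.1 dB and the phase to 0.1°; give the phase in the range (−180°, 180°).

At ω = 800 rad/s:
zero (1 + j800·0.0125) = 1 + j10 → |·| ≈ 10.05, ∠ ≈ 84.29°
zero (1 + j800·0.0005) = 1 + j0.4 → |·| ≈ 1.077, ∠ ≈ 21.80°
pole (1 + j800·0.125) = 1 + j100 → |·| ≈ 100, ∠ ≈ 89.43°
pole (1 + j800·0.04) = 1 + j32 → |·| ≈ 32.016, ∠ ≈ 88.21°
pole (1 + j800·0.01) = 1 + j8 → |·| ≈ 8.0623, ∠ ≈ 82.87°
|H| = 80 · 10.05 · 1.077 / (100 · 32.016 · 8.0623) ≈ 0.033546
Gain = 20 log₁₀(0.033546) ≈ -29.49 dB
∠H = (84.29° + 21.80°) − (89.43° + 88.21° + 82.87°) = -154.42°

-29.5 dB, -154.4°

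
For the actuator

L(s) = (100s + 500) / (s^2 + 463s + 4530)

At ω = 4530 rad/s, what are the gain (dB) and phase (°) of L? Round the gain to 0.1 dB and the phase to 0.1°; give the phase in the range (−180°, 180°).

Substitute s = j4530:
Numerator: 100(j4530) + 500 = 500 + j453000
Denominator: (j4530)^2 + 463(j4530) + 4530 = -20516370 + j2097390
|N| = √(500² + 453000²) ≈ 4.53e+05, ∠N ≈ 89.94°
|D| = √(20516370² + 2097390²) ≈ 2.0623e+07, ∠D ≈ 174.16°
|L| = 4.53e+05 / 2.0623e+07 ≈ 0.021966
Gain = 20 log₁₀(0.021966) ≈ -33.16 dB
∠L = 89.94° − 174.16° = -84.22°

-33.2 dB, -84.2°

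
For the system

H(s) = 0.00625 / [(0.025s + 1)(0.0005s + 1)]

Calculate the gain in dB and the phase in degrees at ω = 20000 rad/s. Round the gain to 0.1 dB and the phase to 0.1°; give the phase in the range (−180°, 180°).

-118.1 dB, -174.2°

At ω = 20000 rad/s:
pole (1 + j20000·0.025) = 1 + j500 → |·| ≈ 500, ∠ ≈ 89.89°
pole (1 + j20000·0.0005) = 1 + j10 → |·| ≈ 10.05, ∠ ≈ 84.29°
|H| = 0.00625 · 1 / (500 · 10.05) ≈ 1.2438e-06
Gain = 20 log₁₀(1.2438e-06) ≈ -118.10 dB
∠H = (0°) − (89.89° + 84.29°) = -174.18°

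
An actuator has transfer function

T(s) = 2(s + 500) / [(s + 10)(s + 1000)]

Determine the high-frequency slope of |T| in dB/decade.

Each pole contributes −20 dB/decade at high frequency; each zero contributes +20 dB/decade.
Net: 1 zero(s) − 2 pole(s) → -20 dB/decade.

-20 dB/decade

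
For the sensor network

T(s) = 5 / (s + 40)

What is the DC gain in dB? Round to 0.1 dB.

T(0) = 5 / (40) = 0.125
20 log₁₀(0.125) ≈ -18.06 dB

-18.1 dB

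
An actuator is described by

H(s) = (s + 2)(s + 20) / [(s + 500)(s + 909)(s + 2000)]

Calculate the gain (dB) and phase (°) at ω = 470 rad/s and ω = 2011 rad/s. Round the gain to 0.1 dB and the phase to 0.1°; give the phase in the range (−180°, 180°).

At s = jω = j470:
zero (s+2): 2 + j470 → |·| = √(2²+470²) = √220904 ≈ 470, ∠ = arctan(470/2) ≈ 89.76°
zero (s+20): 20 + j470 → |·| = √(20²+470²) = √221300 ≈ 470.43, ∠ = arctan(470/20) ≈ 87.56°
pole (s+500): 500 + j470 → |·| = √(500²+470²) = √470900 ≈ 686.22, ∠ = arctan(470/500) ≈ 43.23°
pole (s+909): 909 + j470 → |·| = √(909²+470²) = √1047181 ≈ 1023.3, ∠ = arctan(470/909) ≈ 27.34°
pole (s+2000): 2000 + j470 → |·| = √(2000²+470²) = √4220900 ≈ 2054.5, ∠ = arctan(470/2000) ≈ 13.22°
|H| = 1 · 2.211e+05 / 1.4427e+09 ≈ 0.00015325
Gain = 20 log₁₀(0.00015325) ≈ -76.29 dB
∠H = 177.32° − 83.79° = 93.53°

At s = jω = j2011:
zero (s+2): 2 + j2011 → |·| = √(2²+2011²) = √4044125 ≈ 2011, ∠ = arctan(2011/2) ≈ 89.94°
zero (s+20): 20 + j2011 → |·| = √(20²+2011²) = √4044521 ≈ 2011.1, ∠ = arctan(2011/20) ≈ 89.43°
pole (s+500): 500 + j2011 → |·| = √(500²+2011²) = √4294121 ≈ 2072.2, ∠ = arctan(2011/500) ≈ 76.04°
pole (s+909): 909 + j2011 → |·| = √(909²+2011²) = √4870402 ≈ 2206.9, ∠ = arctan(2011/909) ≈ 65.68°
pole (s+2000): 2000 + j2011 → |·| = √(2000²+2011²) = √8044121 ≈ 2836.2, ∠ = arctan(2011/2000) ≈ 45.16°
|H| = 1 · 4.0443e+06 / 1.297e+10 ≈ 0.00031182
Gain = 20 log₁₀(0.00031182) ≈ -70.12 dB
∠H = 179.37° − 186.88° = -7.51°

ω = 470: -76.3 dB, 93.5°; ω = 2011: -70.1 dB, -7.5°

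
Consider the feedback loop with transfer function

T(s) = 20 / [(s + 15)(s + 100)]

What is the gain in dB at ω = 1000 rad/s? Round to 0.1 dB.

At s = jω = j1000:
pole (s+15): 15 + j1000 → |·| = √(15²+1000²) = √1000225 ≈ 1000.1, ∠ = arctan(1000/15) ≈ 89.14°
pole (s+100): 100 + j1000 → |·| = √(100²+1000²) = √1010000 ≈ 1005, ∠ = arctan(1000/100) ≈ 84.29°
|T| = 20 / 1.0051e+06 ≈ 1.9899e-05
Gain = 20 log₁₀(1.9899e-05) ≈ -94.02 dB

-94.0 dB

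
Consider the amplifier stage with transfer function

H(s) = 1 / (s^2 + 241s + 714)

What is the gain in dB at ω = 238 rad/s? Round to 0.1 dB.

-98.1 dB

Substitute s = j238:
Numerator: 1 = 1 + j0
Denominator: (j238)^2 + 241(j238) + 714 = -55930 + j57358
|N| = √(1² + 0²) ≈ 1, ∠N ≈ 0.00°
|D| = √(55930² + 57358²) ≈ 80113, ∠D ≈ 134.28°
|H| = 1 / 80113 ≈ 1.2482e-05
Gain = 20 log₁₀(1.2482e-05) ≈ -98.07 dB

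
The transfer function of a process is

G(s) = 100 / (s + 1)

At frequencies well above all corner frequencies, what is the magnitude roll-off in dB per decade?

-20 dB/decade

Each pole contributes −20 dB/decade at high frequency; each zero contributes +20 dB/decade.
Net: 0 zero(s) − 1 pole(s) → -20 dB/decade.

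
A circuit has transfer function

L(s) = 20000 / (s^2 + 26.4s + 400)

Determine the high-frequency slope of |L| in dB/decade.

Each pole contributes −20 dB/decade at high frequency; each zero contributes +20 dB/decade.
Net: 0 zero(s) − 2 pole(s) → -40 dB/decade.

-40 dB/decade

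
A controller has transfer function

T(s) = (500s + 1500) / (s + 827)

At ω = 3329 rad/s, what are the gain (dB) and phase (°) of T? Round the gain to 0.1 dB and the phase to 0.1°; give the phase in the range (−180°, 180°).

53.7 dB, 13.9°

Substitute s = j3329:
Numerator: 500(j3329) + 1500 = 1500 + j1664500
Denominator: (j3329) + 827 = 827 + j3329
|N| = √(1500² + 1664500²) ≈ 1.6645e+06, ∠N ≈ 89.95°
|D| = √(827² + 3329²) ≈ 3430.2, ∠D ≈ 76.05°
|T| = 1.6645e+06 / 3430.2 ≈ 485.25
Gain = 20 log₁₀(485.25) ≈ 53.72 dB
∠T = 89.95° − 76.05° = 13.90°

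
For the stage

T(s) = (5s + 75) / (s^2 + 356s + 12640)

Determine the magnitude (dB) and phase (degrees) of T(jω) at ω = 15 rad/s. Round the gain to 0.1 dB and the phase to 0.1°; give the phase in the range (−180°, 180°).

Substitute s = j15:
Numerator: 5(j15) + 75 = 75 + j75
Denominator: (j15)^2 + 356(j15) + 12640 = 12415 + j5340
|N| = √(75² + 75²) ≈ 106.07, ∠N ≈ 45.00°
|D| = √(12415² + 5340²) ≈ 13515, ∠D ≈ 23.27°
|T| = 106.07 / 13515 ≈ 0.0078483
Gain = 20 log₁₀(0.0078483) ≈ -42.10 dB
∠T = 45.00° − 23.27° = 21.73°

-42.1 dB, 21.7°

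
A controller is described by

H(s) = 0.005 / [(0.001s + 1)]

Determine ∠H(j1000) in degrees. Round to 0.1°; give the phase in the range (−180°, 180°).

-45.0°

At ω = 1000 rad/s:
pole (1 + j1000·0.001) = 1 + j1 → |·| ≈ 1.4142, ∠ ≈ 45.00°
∠H = (0°) − (45.00°) = -45.00°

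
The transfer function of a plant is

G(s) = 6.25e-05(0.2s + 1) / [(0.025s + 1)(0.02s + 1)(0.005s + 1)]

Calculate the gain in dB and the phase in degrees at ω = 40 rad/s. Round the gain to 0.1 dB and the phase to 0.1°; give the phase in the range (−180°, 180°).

-71.3 dB, -12.1°

At ω = 40 rad/s:
zero (1 + j40·0.2) = 1 + j8 → |·| ≈ 8.0623, ∠ ≈ 82.87°
pole (1 + j40·0.025) = 1 + j1 → |·| ≈ 1.4142, ∠ ≈ 45.00°
pole (1 + j40·0.02) = 1 + j0.8 → |·| ≈ 1.2806, ∠ ≈ 38.66°
pole (1 + j40·0.005) = 1 + j0.2 → |·| ≈ 1.0198, ∠ ≈ 11.31°
|G| = 6.25e-05 · 8.0623 / (1.4142 · 1.2806 · 1.0198) ≈ 0.00027283
Gain = 20 log₁₀(0.00027283) ≈ -71.28 dB
∠G = (82.87°) − (45.00° + 38.66° + 11.31°) = -12.10°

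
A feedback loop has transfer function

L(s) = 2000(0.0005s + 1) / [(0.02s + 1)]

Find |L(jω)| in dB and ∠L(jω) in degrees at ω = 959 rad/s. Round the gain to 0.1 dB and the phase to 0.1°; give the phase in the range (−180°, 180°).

At ω = 959 rad/s:
zero (1 + j959·0.0005) = 1 + j0.4795 → |·| ≈ 1.109, ∠ ≈ 25.62°
pole (1 + j959·0.02) = 1 + j19.18 → |·| ≈ 19.206, ∠ ≈ 87.02°
|L| = 2000 · 1.109 / (19.206) ≈ 115.48
Gain = 20 log₁₀(115.48) ≈ 41.25 dB
∠L = (25.62°) − (87.02°) = -61.40°

41.3 dB, -61.4°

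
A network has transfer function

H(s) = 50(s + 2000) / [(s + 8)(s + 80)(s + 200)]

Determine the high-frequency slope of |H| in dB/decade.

Each pole contributes −20 dB/decade at high frequency; each zero contributes +20 dB/decade.
Net: 1 zero(s) − 3 pole(s) → -40 dB/decade.

-40 dB/decade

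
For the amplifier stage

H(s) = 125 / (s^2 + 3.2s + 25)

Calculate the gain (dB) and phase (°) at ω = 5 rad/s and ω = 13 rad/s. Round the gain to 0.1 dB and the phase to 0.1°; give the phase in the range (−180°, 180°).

ω = 5: 17.9 dB, -90.0°; ω = 13: -1.6 dB, -163.9°

At s = jω = j5:
quadratic: (j5)² + 3.2·j5 + 25 = 0 + j16 → |·| ≈ 16, ∠ ≈ 90.00°
|H| = 125 / 16 ≈ 7.8125
Gain = 20 log₁₀(7.8125) ≈ 17.86 dB
∠H = 0.00° − 90.00° = -90.00°

At s = jω = j13:
quadratic: (j13)² + 3.2·j13 + 25 = -144 + j41.6 → |·| ≈ 149.89, ∠ ≈ 163.89°
|H| = 125 / 149.89 ≈ 0.83394
Gain = 20 log₁₀(0.83394) ≈ -1.58 dB
∠H = 0.00° − 163.89° = -163.89°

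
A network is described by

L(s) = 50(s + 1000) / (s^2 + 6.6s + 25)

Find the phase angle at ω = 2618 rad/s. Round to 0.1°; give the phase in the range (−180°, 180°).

At s = jω = j2618:
zero (s+1000): 1000 + j2618 → |·| = √(1000²+2618²) = √7853924 ≈ 2802.5, ∠ = arctan(2618/1000) ≈ 69.09°
quadratic: (j2618)² + 6.6·j2618 + 25 = -6853899 + j17278.8 → |·| ≈ 6.8539e+06, ∠ ≈ 179.86°
∠L = 69.09° − 179.86° = -110.77°

-110.8°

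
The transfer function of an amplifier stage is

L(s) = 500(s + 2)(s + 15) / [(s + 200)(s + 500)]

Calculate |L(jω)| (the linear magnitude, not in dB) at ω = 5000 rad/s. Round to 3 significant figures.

497

At s = jω = j5000:
zero (s+2): 2 + j5000 → |·| = √(2²+5000²) = √25000004 ≈ 5000, ∠ = arctan(5000/2) ≈ 89.98°
zero (s+15): 15 + j5000 → |·| = √(15²+5000²) = √25000225 ≈ 5000, ∠ = arctan(5000/15) ≈ 89.83°
pole (s+200): 200 + j5000 → |·| = √(200²+5000²) = √25040000 ≈ 5004, ∠ = arctan(5000/200) ≈ 87.71°
pole (s+500): 500 + j5000 → |·| = √(500²+5000²) = √25250000 ≈ 5024.9, ∠ = arctan(5000/500) ≈ 84.29°
|L| = 500 · 2.5e+07 / 2.5145e+07 ≈ 497.12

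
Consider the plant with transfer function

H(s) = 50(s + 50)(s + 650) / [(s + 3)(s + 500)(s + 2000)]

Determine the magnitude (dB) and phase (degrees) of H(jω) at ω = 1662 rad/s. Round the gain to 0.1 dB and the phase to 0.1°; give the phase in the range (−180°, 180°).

-34.1 dB, -46.0°

At s = jω = j1662:
zero (s+50): 50 + j1662 → |·| = √(50²+1662²) = √2764744 ≈ 1662.8, ∠ = arctan(1662/50) ≈ 88.28°
zero (s+650): 650 + j1662 → |·| = √(650²+1662²) = √3184744 ≈ 1784.6, ∠ = arctan(1662/650) ≈ 68.64°
pole (s+3): 3 + j1662 → |·| = √(3²+1662²) = √2762253 ≈ 1662, ∠ = arctan(1662/3) ≈ 89.90°
pole (s+500): 500 + j1662 → |·| = √(500²+1662²) = √3012244 ≈ 1735.6, ∠ = arctan(1662/500) ≈ 73.26°
pole (s+2000): 2000 + j1662 → |·| = √(2000²+1662²) = √6762244 ≈ 2600.4, ∠ = arctan(1662/2000) ≈ 39.73°
|H| = 50 · 2.9674e+06 / 7.501e+09 ≈ 0.01978
Gain = 20 log₁₀(0.01978) ≈ -34.08 dB
∠H = 156.92° − 202.89° = -45.97°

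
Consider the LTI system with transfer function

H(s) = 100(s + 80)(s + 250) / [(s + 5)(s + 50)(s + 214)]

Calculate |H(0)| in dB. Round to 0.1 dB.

H(0) = 100·80·250 / (5·50·214) ≈ 37.383
20 log₁₀(37.383) ≈ 31.45 dB

31.5 dB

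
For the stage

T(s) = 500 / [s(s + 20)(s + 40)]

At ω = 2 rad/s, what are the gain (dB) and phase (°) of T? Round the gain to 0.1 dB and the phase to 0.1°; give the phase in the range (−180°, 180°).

At s = jω = j2:
pole (s+20): 20 + j2 → |·| = √(20²+2²) = √404 ≈ 20.1, ∠ = arctan(2/20) ≈ 5.71°
pole (s+40): 40 + j2 → |·| = √(40²+2²) = √1604 ≈ 40.05, ∠ = arctan(2/40) ≈ 2.86°
pole at origin: |s| = 2, ∠ = 90.00° (in denominator)
|T| = 500 / 1610 ≈ 0.31056
Gain = 20 log₁₀(0.31056) ≈ -10.16 dB
∠T = 0.00° − 98.57° = -98.57°

-10.2 dB, -98.6°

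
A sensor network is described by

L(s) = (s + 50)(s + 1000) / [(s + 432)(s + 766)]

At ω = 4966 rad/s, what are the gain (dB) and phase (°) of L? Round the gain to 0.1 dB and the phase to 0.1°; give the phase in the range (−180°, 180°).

0.0 dB, 1.8°

At s = jω = j4966:
zero (s+50): 50 + j4966 → |·| = √(50²+4966²) = √24663656 ≈ 4966.3, ∠ = arctan(4966/50) ≈ 89.42°
zero (s+1000): 1000 + j4966 → |·| = √(1000²+4966²) = √25661156 ≈ 5065.7, ∠ = arctan(4966/1000) ≈ 78.61°
pole (s+432): 432 + j4966 → |·| = √(432²+4966²) = √24847780 ≈ 4984.8, ∠ = arctan(4966/432) ≈ 85.03°
pole (s+766): 766 + j4966 → |·| = √(766²+4966²) = √25247912 ≈ 5024.7, ∠ = arctan(4966/766) ≈ 81.23°
|L| = 1 · 2.5158e+07 / 2.5047e+07 ≈ 1.0044
Gain = 20 log₁₀(1.0044) ≈ 0.04 dB
∠L = 168.03° − 166.26° = 1.77°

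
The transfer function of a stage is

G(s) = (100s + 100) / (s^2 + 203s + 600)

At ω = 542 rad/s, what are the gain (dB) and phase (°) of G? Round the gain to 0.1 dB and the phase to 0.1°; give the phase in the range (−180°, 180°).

Substitute s = j542:
Numerator: 100(j542) + 100 = 100 + j54200
Denominator: (j542)^2 + 203(j542) + 600 = -293164 + j110026
|N| = √(100² + 54200²) ≈ 54200, ∠N ≈ 89.89°
|D| = √(293164² + 110026²) ≈ 3.1313e+05, ∠D ≈ 159.43°
|G| = 54200 / 3.1313e+05 ≈ 0.17309
Gain = 20 log₁₀(0.17309) ≈ -15.23 dB
∠G = 89.89° − 159.43° = -69.54°

-15.2 dB, -69.5°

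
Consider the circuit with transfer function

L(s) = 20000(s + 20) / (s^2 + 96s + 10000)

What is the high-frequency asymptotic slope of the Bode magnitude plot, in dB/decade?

-20 dB/decade

Each pole contributes −20 dB/decade at high frequency; each zero contributes +20 dB/decade.
Net: 1 zero(s) − 2 pole(s) → -20 dB/decade.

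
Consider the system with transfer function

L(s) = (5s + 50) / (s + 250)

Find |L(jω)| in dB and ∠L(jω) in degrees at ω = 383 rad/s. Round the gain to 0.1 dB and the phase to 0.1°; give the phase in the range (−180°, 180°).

Substitute s = j383:
Numerator: 5(j383) + 50 = 50 + j1915
Denominator: (j383) + 250 = 250 + j383
|N| = √(50² + 1915²) ≈ 1915.7, ∠N ≈ 88.50°
|D| = √(250² + 383²) ≈ 457.37, ∠D ≈ 56.87°
|L| = 1915.7 / 457.37 ≈ 4.1885
Gain = 20 log₁₀(4.1885) ≈ 12.44 dB
∠L = 88.50° − 56.87° = 31.63°

12.4 dB, 31.6°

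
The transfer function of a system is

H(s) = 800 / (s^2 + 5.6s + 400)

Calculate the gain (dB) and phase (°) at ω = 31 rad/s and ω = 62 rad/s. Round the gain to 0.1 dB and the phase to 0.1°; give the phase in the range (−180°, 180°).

ω = 31: 2.7 dB, -162.8°; ω = 62: -12.7 dB, -174.2°

At s = jω = j31:
quadratic: (j31)² + 5.6·j31 + 400 = -561 + j173.6 → |·| ≈ 587.25, ∠ ≈ 162.81°
|H| = 800 / 587.25 ≈ 1.3623
Gain = 20 log₁₀(1.3623) ≈ 2.69 dB
∠H = 0.00° − 162.81° = -162.81°

At s = jω = j62:
quadratic: (j62)² + 5.6·j62 + 400 = -3444 + j347.2 → |·| ≈ 3461.5, ∠ ≈ 174.24°
|H| = 800 / 3461.5 ≈ 0.23111
Gain = 20 log₁₀(0.23111) ≈ -12.72 dB
∠H = 0.00° − 174.24° = -174.24°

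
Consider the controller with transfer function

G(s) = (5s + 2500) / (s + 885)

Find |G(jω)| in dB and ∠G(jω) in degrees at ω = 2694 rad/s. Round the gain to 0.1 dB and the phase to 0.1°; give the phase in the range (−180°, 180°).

13.7 dB, 7.7°

Substitute s = j2694:
Numerator: 5(j2694) + 2500 = 2500 + j13470
Denominator: (j2694) + 885 = 885 + j2694
|N| = √(2500² + 13470²) ≈ 13700, ∠N ≈ 79.49°
|D| = √(885² + 2694²) ≈ 2835.6, ∠D ≈ 71.81°
|G| = 13700 / 2835.6 ≈ 4.8314
Gain = 20 log₁₀(4.8314) ≈ 13.68 dB
∠G = 79.49° − 71.81° = 7.68°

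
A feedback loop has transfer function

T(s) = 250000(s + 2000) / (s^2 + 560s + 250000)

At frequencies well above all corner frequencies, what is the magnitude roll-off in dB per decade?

Each pole contributes −20 dB/decade at high frequency; each zero contributes +20 dB/decade.
Net: 1 zero(s) − 2 pole(s) → -20 dB/decade.

-20 dB/decade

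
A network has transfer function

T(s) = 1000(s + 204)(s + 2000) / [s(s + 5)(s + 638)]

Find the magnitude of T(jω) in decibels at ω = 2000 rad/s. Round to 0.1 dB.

-3.4 dB

At s = jω = j2000:
zero (s+204): 204 + j2000 → |·| = √(204²+2000²) = √4041616 ≈ 2010.4, ∠ = arctan(2000/204) ≈ 84.18°
zero (s+2000): 2000 + j2000 → |·| = √(2000²+2000²) = √8000000 ≈ 2828.4, ∠ = arctan(2000/2000) ≈ 45.00°
pole (s+5): 5 + j2000 → |·| = √(5²+2000²) = √4000025 ≈ 2000, ∠ = arctan(2000/5) ≈ 89.86°
pole (s+638): 638 + j2000 → |·| = √(638²+2000²) = √4407044 ≈ 2099.3, ∠ = arctan(2000/638) ≈ 72.31°
pole at origin: |s| = 2000, ∠ = 90.00° (in denominator)
|T| = 1000 · 5.6862e+06 / 8.3972e+09 ≈ 0.67715
Gain = 20 log₁₀(0.67715) ≈ -3.39 dB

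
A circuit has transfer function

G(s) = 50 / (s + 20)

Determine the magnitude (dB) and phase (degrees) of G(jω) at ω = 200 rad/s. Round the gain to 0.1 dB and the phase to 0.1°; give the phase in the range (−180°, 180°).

-12.1 dB, -84.3°

At s = jω = j200:
pole (s+20): 20 + j200 → |·| = √(20²+200²) = √40400 ≈ 201, ∠ = arctan(200/20) ≈ 84.29°
|G| = 50 / 201 ≈ 0.24876
Gain = 20 log₁₀(0.24876) ≈ -12.08 dB
∠G = 0.00° − 84.29° = -84.29°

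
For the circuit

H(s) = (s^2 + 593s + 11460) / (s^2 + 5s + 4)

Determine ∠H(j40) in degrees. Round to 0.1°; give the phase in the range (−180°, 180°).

Substitute s = j40:
Numerator: (j40)^2 + 593(j40) + 11460 = 9860 + j23720
Denominator: (j40)^2 + 5(j40) + 4 = -1596 + j200
|N| = √(9860² + 23720²) ≈ 25688, ∠N ≈ 67.43°
|D| = √(1596² + 200²) ≈ 1608.5, ∠D ≈ 172.86°
∠H = 67.43° − 172.86° = -105.43°

-105.4°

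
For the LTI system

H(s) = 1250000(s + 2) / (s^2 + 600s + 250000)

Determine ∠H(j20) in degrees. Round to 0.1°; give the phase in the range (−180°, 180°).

81.5°

At s = jω = j20:
zero (s+2): 2 + j20 → |·| = √(2²+20²) = √404 ≈ 20.1, ∠ = arctan(20/2) ≈ 84.29°
quadratic: (j20)² + 600·j20 + 250000 = 249600 + j12000 → |·| ≈ 2.4989e+05, ∠ ≈ 2.75°
∠H = 84.29° − 2.75° = 81.54°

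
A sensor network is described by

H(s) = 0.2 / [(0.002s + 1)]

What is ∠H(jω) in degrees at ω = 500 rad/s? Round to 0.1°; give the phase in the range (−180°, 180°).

At ω = 500 rad/s:
pole (1 + j500·0.002) = 1 + j1 → |·| ≈ 1.4142, ∠ ≈ 45.00°
∠H = (0°) − (45.00°) = -45.00°

-45.0°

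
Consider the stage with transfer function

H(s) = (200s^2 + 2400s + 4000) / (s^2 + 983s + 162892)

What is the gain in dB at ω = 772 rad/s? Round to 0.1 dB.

42.7 dB

Substitute s = j772:
Numerator: 200(j772)^2 + 2400(j772) + 4000 = -119192800 + j1852800
Denominator: (j772)^2 + 983(j772) + 162892 = -433092 + j758876
|N| = √(119192800² + 1852800²) ≈ 1.1921e+08, ∠N ≈ 179.11°
|D| = √(433092² + 758876²) ≈ 8.7376e+05, ∠D ≈ 119.71°
|H| = 1.1921e+08 / 8.7376e+05 ≈ 136.43
Gain = 20 log₁₀(136.43) ≈ 42.70 dB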